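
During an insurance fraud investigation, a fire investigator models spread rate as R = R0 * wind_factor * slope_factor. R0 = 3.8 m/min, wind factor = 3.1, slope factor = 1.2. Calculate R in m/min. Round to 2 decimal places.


Fire spread rate calculation:
R = R0 * wind_factor * slope_factor
= 3.8 * 3.1 * 1.2
= 11.78 * 1.2
= 14.14 m/min

14.14


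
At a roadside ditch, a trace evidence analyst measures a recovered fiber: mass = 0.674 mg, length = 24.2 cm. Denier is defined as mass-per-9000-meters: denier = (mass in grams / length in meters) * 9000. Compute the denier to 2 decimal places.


Denier calculation:
Mass in grams = 0.674 mg / 1000 = 0.000674 g
Length in meters = 24.2 cm / 100 = 0.242 m
Linear density = mass / length = 0.000674 / 0.242 = 0.00278512 g/m
Denier = (g/m) * 9000 = 0.00278512 * 9000 = 25.07

25.07


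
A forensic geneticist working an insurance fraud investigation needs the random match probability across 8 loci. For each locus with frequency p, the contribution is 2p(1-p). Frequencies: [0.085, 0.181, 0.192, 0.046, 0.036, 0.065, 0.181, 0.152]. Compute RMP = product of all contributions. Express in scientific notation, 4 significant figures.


Computing RMP for 8 loci:
Locus 1: 2 * 0.085 * 0.915 = 0.15555
Locus 2: 2 * 0.181 * 0.819 = 0.296478
Locus 3: 2 * 0.192 * 0.808 = 0.310272
Locus 4: 2 * 0.046 * 0.954 = 0.087768
Locus 5: 2 * 0.036 * 0.964 = 0.069408
Locus 6: 2 * 0.065 * 0.935 = 0.12155
Locus 7: 2 * 0.181 * 0.819 = 0.296478
Locus 8: 2 * 0.152 * 0.848 = 0.257792
RMP = 8.098e-07

8.098e-07


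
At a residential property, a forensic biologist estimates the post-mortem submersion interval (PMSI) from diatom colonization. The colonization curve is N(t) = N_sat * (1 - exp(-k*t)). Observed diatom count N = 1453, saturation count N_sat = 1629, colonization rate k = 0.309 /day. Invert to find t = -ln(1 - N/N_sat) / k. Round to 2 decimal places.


PMSI from diatom colonization curve:
N / N_sat = 1453 / 1629 = 0.891958
1 - N/N_sat = 0.108042
ln(1 - N/N_sat) = -2.225235
t = -ln(1 - N/N_sat) / k = -(-2.225235) / 0.309 = 7.20 days

7.20


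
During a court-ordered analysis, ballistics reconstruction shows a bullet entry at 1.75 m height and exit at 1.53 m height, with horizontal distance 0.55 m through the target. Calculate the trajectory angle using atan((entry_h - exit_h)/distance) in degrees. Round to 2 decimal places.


Bullet trajectory angle:
Height difference = 1.75 - 1.53 = 0.22 m
angle = atan(0.22 / 0.55)
angle = atan(0.4)
angle = 21.80 degrees

21.80


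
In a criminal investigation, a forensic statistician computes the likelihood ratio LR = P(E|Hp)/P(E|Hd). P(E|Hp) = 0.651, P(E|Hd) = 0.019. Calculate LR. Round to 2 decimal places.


Likelihood ratio calculation:
LR = P(E|Hp) / P(E|Hd)
LR = 0.651 / 0.019
LR = 34.26

34.26


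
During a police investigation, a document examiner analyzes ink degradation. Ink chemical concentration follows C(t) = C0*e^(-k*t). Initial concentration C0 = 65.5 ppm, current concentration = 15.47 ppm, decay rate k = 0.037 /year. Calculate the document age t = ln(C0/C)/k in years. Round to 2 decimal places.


Document age estimation:
C0/C = 65.5 / 15.47 = 4.234001
ln(C0/C) = 1.443147
t = 1.443147 / 0.037 = 39.00 years

39.00


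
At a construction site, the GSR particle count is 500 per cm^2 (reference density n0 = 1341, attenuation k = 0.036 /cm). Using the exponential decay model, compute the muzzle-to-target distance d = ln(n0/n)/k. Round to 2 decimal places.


GSR distance calculation:
n0/n = 1341 / 500 = 2.682
ln(n0/n) = 0.986563
d = 0.986563 / 0.036 = 27.40 cm

27.40


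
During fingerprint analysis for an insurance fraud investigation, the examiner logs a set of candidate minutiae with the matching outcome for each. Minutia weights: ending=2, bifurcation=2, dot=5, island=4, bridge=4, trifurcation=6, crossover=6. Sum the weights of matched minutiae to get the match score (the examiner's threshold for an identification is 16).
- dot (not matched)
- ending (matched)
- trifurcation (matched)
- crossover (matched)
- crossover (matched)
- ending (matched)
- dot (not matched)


Weighted minutiae match score:
  dot: not matched, +0
  ending: matched, +2 (running total 2)
  trifurcation: matched, +6 (running total 8)
  crossover: matched, +6 (running total 14)
  crossover: matched, +6 (running total 20)
  ending: matched, +2 (running total 22)
  dot: not matched, +0
Total score = 22
Threshold = 16; verdict = identification

22


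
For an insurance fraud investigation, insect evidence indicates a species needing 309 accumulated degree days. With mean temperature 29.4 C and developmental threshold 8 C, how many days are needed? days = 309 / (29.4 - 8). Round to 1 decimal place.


Insect development time:
Effective temperature = avg_temp - T_base = 29.4 - 8 = 21.4 C
Days = ADD / effective_temp = 309 / 21.4 = 14.4 days

14.4


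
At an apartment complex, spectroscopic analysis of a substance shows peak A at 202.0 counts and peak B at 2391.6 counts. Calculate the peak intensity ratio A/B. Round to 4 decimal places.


Spectral peak ratio:
Peak A = 202.0 counts
Peak B = 2391.6 counts
Ratio = 202.0 / 2391.6 = 0.0845

0.0845


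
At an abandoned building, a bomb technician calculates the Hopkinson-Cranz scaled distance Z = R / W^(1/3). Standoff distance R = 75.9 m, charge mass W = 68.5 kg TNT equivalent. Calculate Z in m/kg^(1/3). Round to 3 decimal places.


Scaled distance calculation:
W^(1/3) = 68.5^(1/3) = 4.091635
Z = R / W^(1/3) = 75.9 / 4.091635
Z = 18.550 m/kg^(1/3)

18.550


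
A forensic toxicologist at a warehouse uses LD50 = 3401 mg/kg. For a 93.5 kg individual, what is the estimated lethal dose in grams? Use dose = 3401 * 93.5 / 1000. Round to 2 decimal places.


Lethal dose calculation:
Lethal dose = LD50 * body_weight / 1000
= 3401 * 93.5 / 1000
= 317993.5 / 1000
= 317.99 g

317.99


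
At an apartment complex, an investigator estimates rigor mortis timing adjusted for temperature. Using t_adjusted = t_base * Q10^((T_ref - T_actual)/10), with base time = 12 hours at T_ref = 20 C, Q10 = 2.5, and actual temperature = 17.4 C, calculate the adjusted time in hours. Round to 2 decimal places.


Rigor mortis time adjustment:
Exponent = (T_ref - T_actual) / 10 = (20 - 17.4) / 10 = 0.26
Q10 factor = 2.5^0.26 = 1.26901
t_adjusted = 12 * 1.26901 = 15.23 hours

15.23


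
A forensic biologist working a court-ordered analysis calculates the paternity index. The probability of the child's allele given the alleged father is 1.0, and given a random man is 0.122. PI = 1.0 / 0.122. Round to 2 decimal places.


Paternity Index calculation:
PI = P(allele|father) / P(allele|random)
PI = 1.0 / 0.122
PI = 8.20

8.20


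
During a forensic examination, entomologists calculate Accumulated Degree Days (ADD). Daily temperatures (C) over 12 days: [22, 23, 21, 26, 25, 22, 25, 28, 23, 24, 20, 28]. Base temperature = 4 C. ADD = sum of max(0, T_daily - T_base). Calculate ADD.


Computing ADD day by day:
Day 1: max(0, 22 - 4) = 18
Day 2: max(0, 23 - 4) = 19
Day 3: max(0, 21 - 4) = 17
Day 4: max(0, 26 - 4) = 22
Day 5: max(0, 25 - 4) = 21
Day 6: max(0, 22 - 4) = 18
Day 7: max(0, 25 - 4) = 21
Day 8: max(0, 28 - 4) = 24
Day 9: max(0, 23 - 4) = 19
Day 10: max(0, 24 - 4) = 20
Day 11: max(0, 20 - 4) = 16
Day 12: max(0, 28 - 4) = 24
Total ADD = 239

239


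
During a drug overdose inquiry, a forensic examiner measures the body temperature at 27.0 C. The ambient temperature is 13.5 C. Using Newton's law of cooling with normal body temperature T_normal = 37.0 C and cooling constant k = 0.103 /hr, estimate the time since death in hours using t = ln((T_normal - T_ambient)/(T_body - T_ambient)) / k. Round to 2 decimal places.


Using Newton's law of cooling:
t = ln((T_normal - T_ambient) / (T_body - T_ambient)) / k
T_normal - T_ambient = 23.5
T_body - T_ambient = 13.5
Ratio = 1.740741
ln(ratio) = 0.554311
t = 0.554311 / 0.103 = 5.38 hours

5.38


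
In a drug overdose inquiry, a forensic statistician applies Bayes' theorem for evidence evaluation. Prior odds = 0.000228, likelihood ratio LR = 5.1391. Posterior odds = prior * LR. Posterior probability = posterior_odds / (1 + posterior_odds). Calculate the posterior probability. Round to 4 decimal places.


Bayesian evidence evaluation:
Posterior odds = prior_odds * LR = 0.000228 * 5.1391 = 0.001171715
Posterior probability = posterior_odds / (1 + posterior_odds)
= 0.001171715 / (1 + 0.001171715)
= 0.001171715 / 1.001171715
= 0.0012

0.0012


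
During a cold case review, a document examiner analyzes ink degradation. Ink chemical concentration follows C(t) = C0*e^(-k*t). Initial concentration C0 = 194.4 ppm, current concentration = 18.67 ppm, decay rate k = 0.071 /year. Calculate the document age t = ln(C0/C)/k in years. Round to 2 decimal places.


Document age estimation:
C0/C = 194.4 / 18.67 = 10.412426
ln(C0/C) = 2.343
t = 2.343 / 0.071 = 33.00 years

33.00


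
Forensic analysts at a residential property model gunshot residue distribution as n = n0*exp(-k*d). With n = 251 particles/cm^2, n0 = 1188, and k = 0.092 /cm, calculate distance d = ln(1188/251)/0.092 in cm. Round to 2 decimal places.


GSR distance calculation:
n0/n = 1188 / 251 = 4.733068
ln(n0/n) = 1.554574
d = 1.554574 / 0.092 = 16.90 cm

16.90


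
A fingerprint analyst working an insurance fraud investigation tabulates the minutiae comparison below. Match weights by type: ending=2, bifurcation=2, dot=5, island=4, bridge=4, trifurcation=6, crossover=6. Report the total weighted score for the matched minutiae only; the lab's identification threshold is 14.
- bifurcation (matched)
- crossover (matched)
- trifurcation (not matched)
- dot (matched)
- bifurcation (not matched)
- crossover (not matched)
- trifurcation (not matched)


Weighted minutiae match score:
  bifurcation: matched, +2 (running total 2)
  crossover: matched, +6 (running total 8)
  trifurcation: not matched, +0
  dot: matched, +5 (running total 13)
  bifurcation: not matched, +0
  crossover: not matched, +0
  trifurcation: not matched, +0
Total score = 13
Threshold = 14; verdict = inconclusive

13


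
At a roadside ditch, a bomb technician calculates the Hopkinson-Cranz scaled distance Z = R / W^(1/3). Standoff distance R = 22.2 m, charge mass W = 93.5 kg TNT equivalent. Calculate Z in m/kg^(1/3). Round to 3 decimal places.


Scaled distance calculation:
W^(1/3) = 93.5^(1/3) = 4.53876
Z = R / W^(1/3) = 22.2 / 4.53876
Z = 4.891 m/kg^(1/3)

4.891


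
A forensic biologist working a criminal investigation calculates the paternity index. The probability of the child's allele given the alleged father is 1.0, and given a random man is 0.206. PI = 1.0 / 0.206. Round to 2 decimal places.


Paternity Index calculation:
PI = P(allele|father) / P(allele|random)
PI = 1.0 / 0.206
PI = 4.85

4.85


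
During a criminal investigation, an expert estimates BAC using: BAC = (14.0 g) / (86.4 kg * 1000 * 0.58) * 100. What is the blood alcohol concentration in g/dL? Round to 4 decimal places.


Applying the Widmark formula:
BAC = (dose_g / (body_wt * 1000 * r)) * 100
Denominator = 86.4 * 1000 * 0.58 = 50112
BAC = (14.0 / 50112) * 100
BAC = 0.0279 g/dL

0.0279


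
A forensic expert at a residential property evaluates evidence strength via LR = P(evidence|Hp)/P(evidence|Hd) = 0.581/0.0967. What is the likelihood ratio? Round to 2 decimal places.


Likelihood ratio calculation:
LR = P(E|Hp) / P(E|Hd)
LR = 0.581 / 0.0967
LR = 6.01

6.01


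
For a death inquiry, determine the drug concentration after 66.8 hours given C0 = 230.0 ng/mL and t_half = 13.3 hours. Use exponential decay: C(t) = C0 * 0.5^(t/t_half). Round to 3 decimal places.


Drug concentration decay:
Number of half-lives = t / t_half = 66.8 / 13.3 = 5.022556
Decay factor = 0.5^5.022556 = 0.03076522
C(t) = 230.0 * 0.03076522 = 7.076 ng/mL

7.076


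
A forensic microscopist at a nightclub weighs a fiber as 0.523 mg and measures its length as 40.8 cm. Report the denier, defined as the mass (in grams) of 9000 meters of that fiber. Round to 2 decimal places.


Denier calculation:
Mass in grams = 0.523 mg / 1000 = 0.000523 g
Length in meters = 40.8 cm / 100 = 0.408 m
Linear density = mass / length = 0.000523 / 0.408 = 0.00128186 g/m
Denier = (g/m) * 9000 = 0.00128186 * 9000 = 11.54

11.54


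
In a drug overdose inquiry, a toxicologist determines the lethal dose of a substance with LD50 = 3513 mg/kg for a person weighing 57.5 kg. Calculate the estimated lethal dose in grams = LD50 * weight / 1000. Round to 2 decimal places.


Lethal dose calculation:
Lethal dose = LD50 * body_weight / 1000
= 3513 * 57.5 / 1000
= 201997.5 / 1000
= 202.00 g

202.00


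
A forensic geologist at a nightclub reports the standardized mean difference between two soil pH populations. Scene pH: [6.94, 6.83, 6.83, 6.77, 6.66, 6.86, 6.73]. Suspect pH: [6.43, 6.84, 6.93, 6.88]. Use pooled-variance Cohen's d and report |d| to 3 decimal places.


Pooled-variance Cohen's d for soil pH comparison:
Scene mean = 47.62 / 7 = 6.802857
Suspect mean = 27.08 / 4 = 6.77
Scene sample variance s_s^2 = 0.00839
Suspect sample variance s_c^2 = 0.052733
Pooled variance = ((n_s-1)*s_s^2 + (n_c-1)*s_c^2) / (n_s + n_c - 2) = 0.023171
Pooled SD = sqrt(0.023171) = 0.15222
Mean difference = 0.032857
|d| = |0.032857| / 0.15222 = 0.216

0.216


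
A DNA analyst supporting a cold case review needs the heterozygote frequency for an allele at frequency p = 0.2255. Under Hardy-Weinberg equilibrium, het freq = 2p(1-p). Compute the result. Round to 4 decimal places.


Hardy-Weinberg heterozygote frequency:
q = 1 - p = 1 - 0.2255 = 0.7745
2pq = 2 * 0.2255 * 0.7745 = 0.3493

0.3493


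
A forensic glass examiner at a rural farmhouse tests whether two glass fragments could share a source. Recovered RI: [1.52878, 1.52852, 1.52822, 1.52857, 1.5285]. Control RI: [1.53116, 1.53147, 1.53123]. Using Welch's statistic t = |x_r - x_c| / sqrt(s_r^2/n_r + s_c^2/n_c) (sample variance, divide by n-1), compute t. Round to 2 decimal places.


Welch's t-criterion for glass RI comparison:
Recovered mean = sum / n_r = 7.64259 / 5 = 1.528518
Control mean = sum / n_c = 4.59386 / 3 = 1.5312867
Recovered sample variance s_r^2 = 4.012e-08
Control sample variance s_c^2 = 2.64333e-08
Welch SE (unpooled) = sqrt(s_r^2/n_r + s_c^2/n_c) = sqrt(8.024e-09 + 8.81111e-09) = sqrt(1.68351e-08) = 0.00012975
|mean_r - mean_c| = 0.00276867
t = 0.00276867 / 0.00012975 = 21.34

21.34


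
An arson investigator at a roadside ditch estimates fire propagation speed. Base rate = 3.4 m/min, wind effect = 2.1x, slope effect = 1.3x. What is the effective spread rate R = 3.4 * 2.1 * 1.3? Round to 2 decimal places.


Fire spread rate calculation:
R = R0 * wind_factor * slope_factor
= 3.4 * 2.1 * 1.3
= 7.14 * 1.3
= 9.28 m/min

9.28


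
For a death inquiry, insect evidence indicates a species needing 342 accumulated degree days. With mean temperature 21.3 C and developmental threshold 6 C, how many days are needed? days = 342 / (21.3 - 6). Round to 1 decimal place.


Insect development time:
Effective temperature = avg_temp - T_base = 21.3 - 6 = 15.3 C
Days = ADD / effective_temp = 342 / 15.3 = 22.4 days

22.4


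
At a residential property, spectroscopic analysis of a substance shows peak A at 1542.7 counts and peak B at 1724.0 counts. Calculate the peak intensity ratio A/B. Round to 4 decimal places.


Spectral peak ratio:
Peak A = 1542.7 counts
Peak B = 1724.0 counts
Ratio = 1542.7 / 1724.0 = 0.8948

0.8948


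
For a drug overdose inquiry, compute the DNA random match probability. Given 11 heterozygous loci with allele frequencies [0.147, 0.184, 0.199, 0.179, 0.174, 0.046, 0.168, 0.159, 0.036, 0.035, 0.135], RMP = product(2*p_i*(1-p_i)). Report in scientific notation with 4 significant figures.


Computing RMP for 11 loci:
Locus 1: 2 * 0.147 * 0.853 = 0.250782
Locus 2: 2 * 0.184 * 0.816 = 0.300288
Locus 3: 2 * 0.199 * 0.801 = 0.318798
Locus 4: 2 * 0.179 * 0.821 = 0.293918
Locus 5: 2 * 0.174 * 0.826 = 0.287448
Locus 6: 2 * 0.046 * 0.954 = 0.087768
Locus 7: 2 * 0.168 * 0.832 = 0.279552
Locus 8: 2 * 0.159 * 0.841 = 0.267438
Locus 9: 2 * 0.036 * 0.964 = 0.069408
Locus 10: 2 * 0.035 * 0.965 = 0.06755
Locus 11: 2 * 0.135 * 0.865 = 0.23355
RMP = 1.457e-08

1.457e-08


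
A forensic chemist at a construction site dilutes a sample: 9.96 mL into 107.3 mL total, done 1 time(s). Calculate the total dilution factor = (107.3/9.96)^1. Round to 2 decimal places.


Dilution factor calculation:
Single dilution = V_total / V_sample = 107.3 / 9.96 ≈ 10.773092
Number of dilutions = 1
Total DF = (107.3 / 9.96)^1 (full precision, rounded at the end) = 10.77

10.77


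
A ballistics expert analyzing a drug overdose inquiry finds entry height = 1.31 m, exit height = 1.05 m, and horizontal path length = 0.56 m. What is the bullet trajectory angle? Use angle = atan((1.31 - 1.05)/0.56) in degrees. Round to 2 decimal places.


Bullet trajectory angle:
Height difference = 1.31 - 1.05 = 0.26 m
angle = atan(0.26 / 0.56)
angle = atan(0.464286)
angle = 24.90 degrees

24.90


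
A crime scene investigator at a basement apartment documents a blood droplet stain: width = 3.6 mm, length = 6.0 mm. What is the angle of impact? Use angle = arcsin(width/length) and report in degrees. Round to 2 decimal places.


Blood spatter impact angle calculation:
width / length = 3.6 / 6.0 = 0.6
angle = arcsin(0.6)
angle = 36.87 degrees

36.87


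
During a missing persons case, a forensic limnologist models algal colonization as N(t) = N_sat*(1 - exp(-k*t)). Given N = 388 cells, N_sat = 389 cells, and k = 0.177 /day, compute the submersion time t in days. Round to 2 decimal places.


PMSI from diatom colonization curve:
N / N_sat = 388 / 389 = 0.997429
1 - N/N_sat = 0.002571
ln(1 - N/N_sat) = -5.96346
t = -ln(1 - N/N_sat) / k = -(-5.96346) / 0.177 = 33.69 days

33.69


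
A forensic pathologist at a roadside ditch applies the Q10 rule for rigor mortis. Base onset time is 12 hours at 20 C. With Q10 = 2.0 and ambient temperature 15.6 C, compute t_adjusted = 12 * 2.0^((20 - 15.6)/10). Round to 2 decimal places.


Rigor mortis time adjustment:
Exponent = (T_ref - T_actual) / 10 = (20 - 15.6) / 10 = 0.44
Q10 factor = 2.0^0.44 = 1.3566
t_adjusted = 12 * 1.3566 = 16.28 hours

16.28


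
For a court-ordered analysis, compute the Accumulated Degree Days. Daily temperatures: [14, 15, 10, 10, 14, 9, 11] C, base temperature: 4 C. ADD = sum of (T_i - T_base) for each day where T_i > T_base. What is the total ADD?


Computing ADD day by day:
Day 1: max(0, 14 - 4) = 10
Day 2: max(0, 15 - 4) = 11
Day 3: max(0, 10 - 4) = 6
Day 4: max(0, 10 - 4) = 6
Day 5: max(0, 14 - 4) = 10
Day 6: max(0, 9 - 4) = 5
Day 7: max(0, 11 - 4) = 7
Total ADD = 55

55


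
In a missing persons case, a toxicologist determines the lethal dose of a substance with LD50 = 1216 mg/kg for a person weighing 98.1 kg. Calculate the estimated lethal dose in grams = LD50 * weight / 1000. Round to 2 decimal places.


Lethal dose calculation:
Lethal dose = LD50 * body_weight / 1000
= 1216 * 98.1 / 1000
= 119289.6 / 1000
= 119.29 g

119.29


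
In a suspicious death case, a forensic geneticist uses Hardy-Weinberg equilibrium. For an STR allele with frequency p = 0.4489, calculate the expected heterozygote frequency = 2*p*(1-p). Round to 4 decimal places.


Hardy-Weinberg heterozygote frequency:
q = 1 - p = 1 - 0.4489 = 0.5511
2pq = 2 * 0.4489 * 0.5511 = 0.4948

0.4948


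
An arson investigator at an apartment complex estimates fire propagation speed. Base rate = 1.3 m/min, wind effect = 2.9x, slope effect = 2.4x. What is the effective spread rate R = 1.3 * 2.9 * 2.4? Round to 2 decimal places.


Fire spread rate calculation:
R = R0 * wind_factor * slope_factor
= 1.3 * 2.9 * 2.4
= 3.77 * 2.4
= 9.05 m/min

9.05


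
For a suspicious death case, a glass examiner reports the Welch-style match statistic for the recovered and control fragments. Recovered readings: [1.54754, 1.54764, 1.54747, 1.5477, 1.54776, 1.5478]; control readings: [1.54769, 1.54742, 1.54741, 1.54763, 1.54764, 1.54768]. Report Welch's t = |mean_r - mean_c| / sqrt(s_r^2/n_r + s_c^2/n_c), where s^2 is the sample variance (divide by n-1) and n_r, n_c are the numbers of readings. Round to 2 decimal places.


Welch's t-criterion for glass RI comparison:
Recovered mean = sum / n_r = 9.28591 / 6 = 1.5476517
Control mean = sum / n_c = 9.28547 / 6 = 1.5475783
Recovered sample variance s_r^2 = 1.63367e-08
Control sample variance s_c^2 = 1.65367e-08
Welch SE (unpooled) = sqrt(s_r^2/n_r + s_c^2/n_c) = sqrt(2.72278e-09 + 2.75611e-09) = sqrt(5.47889e-09) = 7.40195e-05
|mean_r - mean_c| = 7.33333e-05
t = 7.33333e-05 / 7.40195e-05 = 0.99

0.99


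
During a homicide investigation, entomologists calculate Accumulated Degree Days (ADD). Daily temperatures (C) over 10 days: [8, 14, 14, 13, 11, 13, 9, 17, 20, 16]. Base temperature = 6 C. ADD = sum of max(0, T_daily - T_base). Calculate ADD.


Computing ADD day by day:
Day 1: max(0, 8 - 6) = 2
Day 2: max(0, 14 - 6) = 8
Day 3: max(0, 14 - 6) = 8
Day 4: max(0, 13 - 6) = 7
Day 5: max(0, 11 - 6) = 5
Day 6: max(0, 13 - 6) = 7
Day 7: max(0, 9 - 6) = 3
Day 8: max(0, 17 - 6) = 11
Day 9: max(0, 20 - 6) = 14
Day 10: max(0, 16 - 6) = 10
Total ADD = 75

75


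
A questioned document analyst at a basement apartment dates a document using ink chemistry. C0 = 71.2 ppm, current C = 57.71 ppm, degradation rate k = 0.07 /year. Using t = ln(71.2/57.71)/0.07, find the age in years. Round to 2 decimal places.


Document age estimation:
C0/C = 71.2 / 57.71 = 1.233755
ln(C0/C) = 0.210062
t = 0.210062 / 0.07 = 3.00 years

3.00


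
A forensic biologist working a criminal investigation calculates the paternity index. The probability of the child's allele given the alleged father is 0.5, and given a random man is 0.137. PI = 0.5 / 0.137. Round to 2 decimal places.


Paternity Index calculation:
PI = P(allele|father) / P(allele|random)
PI = 0.5 / 0.137
PI = 3.65

3.65


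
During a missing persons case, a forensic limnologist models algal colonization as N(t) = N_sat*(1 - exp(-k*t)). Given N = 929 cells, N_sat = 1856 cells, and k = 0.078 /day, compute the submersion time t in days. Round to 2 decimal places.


PMSI from diatom colonization curve:
N / N_sat = 929 / 1856 = 0.500539
1 - N/N_sat = 0.499461
ln(1 - N/N_sat) = -0.694226
t = -ln(1 - N/N_sat) / k = -(-0.694226) / 0.078 = 8.90 days

8.90


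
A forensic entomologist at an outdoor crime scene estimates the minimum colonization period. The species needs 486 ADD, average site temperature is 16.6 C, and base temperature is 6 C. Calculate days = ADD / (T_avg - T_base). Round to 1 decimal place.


Insect development time:
Effective temperature = avg_temp - T_base = 16.6 - 6 = 10.6 C
Days = ADD / effective_temp = 486 / 10.6 = 45.8 days

45.8


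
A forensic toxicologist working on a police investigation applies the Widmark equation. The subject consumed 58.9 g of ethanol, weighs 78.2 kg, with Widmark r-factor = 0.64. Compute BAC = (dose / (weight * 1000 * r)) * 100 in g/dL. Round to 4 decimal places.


Applying the Widmark formula:
BAC = (dose_g / (body_wt * 1000 * r)) * 100
Denominator = 78.2 * 1000 * 0.64 = 50048
BAC = (58.9 / 50048) * 100
BAC = 0.1177 g/dL

0.1177


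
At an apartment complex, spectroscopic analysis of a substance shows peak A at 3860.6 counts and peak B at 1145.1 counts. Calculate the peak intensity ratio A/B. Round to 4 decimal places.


Spectral peak ratio:
Peak A = 3860.6 counts
Peak B = 1145.1 counts
Ratio = 3860.6 / 1145.1 = 3.3714

3.3714


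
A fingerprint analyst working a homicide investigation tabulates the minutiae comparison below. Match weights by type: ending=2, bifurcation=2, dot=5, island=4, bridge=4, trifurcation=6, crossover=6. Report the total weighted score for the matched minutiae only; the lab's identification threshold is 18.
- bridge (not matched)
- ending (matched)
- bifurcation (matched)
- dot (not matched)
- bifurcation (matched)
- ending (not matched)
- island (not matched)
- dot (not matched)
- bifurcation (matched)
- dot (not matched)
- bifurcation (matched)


Weighted minutiae match score:
  bridge: not matched, +0
  ending: matched, +2 (running total 2)
  bifurcation: matched, +2 (running total 4)
  dot: not matched, +0
  bifurcation: matched, +2 (running total 6)
  ending: not matched, +0
  island: not matched, +0
  dot: not matched, +0
  bifurcation: matched, +2 (running total 8)
  dot: not matched, +0
  bifurcation: matched, +2 (running total 10)
Total score = 10
Threshold = 18; verdict = inconclusive

10


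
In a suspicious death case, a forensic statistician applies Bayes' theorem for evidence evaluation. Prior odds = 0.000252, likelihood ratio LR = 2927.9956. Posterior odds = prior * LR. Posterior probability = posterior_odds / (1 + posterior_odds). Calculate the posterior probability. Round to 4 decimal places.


Bayesian evidence evaluation:
Posterior odds = prior_odds * LR = 0.000252 * 2927.9956 = 0.7378549
Posterior probability = posterior_odds / (1 + posterior_odds)
= 0.7378549 / (1 + 0.7378549)
= 0.7378549 / 1.7378549
= 0.4246

0.4246


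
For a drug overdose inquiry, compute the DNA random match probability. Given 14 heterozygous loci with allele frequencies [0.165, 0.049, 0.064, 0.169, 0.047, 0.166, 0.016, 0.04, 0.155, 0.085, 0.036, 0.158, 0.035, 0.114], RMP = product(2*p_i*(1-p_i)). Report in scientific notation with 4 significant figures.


Computing RMP for 14 loci:
Locus 1: 2 * 0.165 * 0.835 = 0.27555
Locus 2: 2 * 0.049 * 0.951 = 0.093198
Locus 3: 2 * 0.064 * 0.936 = 0.119808
Locus 4: 2 * 0.169 * 0.831 = 0.280878
Locus 5: 2 * 0.047 * 0.953 = 0.089582
Locus 6: 2 * 0.166 * 0.834 = 0.276888
Locus 7: 2 * 0.016 * 0.984 = 0.031488
Locus 8: 2 * 0.04 * 0.96 = 0.0768
Locus 9: 2 * 0.155 * 0.845 = 0.26195
Locus 10: 2 * 0.085 * 0.915 = 0.15555
Locus 11: 2 * 0.036 * 0.964 = 0.069408
Locus 12: 2 * 0.158 * 0.842 = 0.266072
Locus 13: 2 * 0.035 * 0.965 = 0.06755
Locus 14: 2 * 0.114 * 0.886 = 0.202008
RMP = 5.323e-13

5.323e-13


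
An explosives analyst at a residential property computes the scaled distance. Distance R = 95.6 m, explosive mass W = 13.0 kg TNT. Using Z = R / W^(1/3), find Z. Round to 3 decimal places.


Scaled distance calculation:
W^(1/3) = 13.0^(1/3) = 2.351335
Z = R / W^(1/3) = 95.6 / 2.351335
Z = 40.658 m/kg^(1/3)

40.658


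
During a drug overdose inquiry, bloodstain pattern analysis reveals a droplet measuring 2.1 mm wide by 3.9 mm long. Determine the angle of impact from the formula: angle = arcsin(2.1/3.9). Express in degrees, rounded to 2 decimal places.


Blood spatter impact angle calculation:
width / length = 2.1 / 3.9 = 0.538462
angle = arcsin(0.538462)
angle = 32.58 degrees

32.58


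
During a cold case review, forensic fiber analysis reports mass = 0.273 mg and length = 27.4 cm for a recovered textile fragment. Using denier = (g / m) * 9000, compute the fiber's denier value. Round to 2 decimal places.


Denier calculation:
Mass in grams = 0.273 mg / 1000 = 0.000273 g
Length in meters = 27.4 cm / 100 = 0.274 m
Linear density = mass / length = 0.000273 / 0.274 = 0.00099635 g/m
Denier = (g/m) * 9000 = 0.00099635 * 9000 = 8.97

8.97


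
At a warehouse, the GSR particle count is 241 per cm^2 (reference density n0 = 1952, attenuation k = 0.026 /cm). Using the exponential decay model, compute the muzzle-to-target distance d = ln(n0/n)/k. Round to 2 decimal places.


GSR distance calculation:
n0/n = 1952 / 241 = 8.099585
ln(n0/n) = 2.091813
d = 2.091813 / 0.026 = 80.45 cm

80.45


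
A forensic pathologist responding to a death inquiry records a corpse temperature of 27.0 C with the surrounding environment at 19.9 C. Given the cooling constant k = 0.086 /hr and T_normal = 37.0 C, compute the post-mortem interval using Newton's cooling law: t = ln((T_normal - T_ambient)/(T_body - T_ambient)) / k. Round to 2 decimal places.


Using Newton's law of cooling:
t = ln((T_normal - T_ambient) / (T_body - T_ambient)) / k
T_normal - T_ambient = 17.1
T_body - T_ambient = 7.1
Ratio = 2.408451
ln(ratio) = 0.878984
t = 0.878984 / 0.086 = 10.22 hours

10.22


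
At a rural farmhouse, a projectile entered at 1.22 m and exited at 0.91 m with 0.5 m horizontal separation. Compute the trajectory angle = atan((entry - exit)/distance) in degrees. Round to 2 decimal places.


Bullet trajectory angle:
Height difference = 1.22 - 0.91 = 0.31 m
angle = atan(0.31 / 0.5)
angle = atan(0.62)
angle = 31.80 degrees

31.80


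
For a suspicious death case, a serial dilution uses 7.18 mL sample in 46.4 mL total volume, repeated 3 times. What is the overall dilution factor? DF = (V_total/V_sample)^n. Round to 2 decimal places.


Dilution factor calculation:
Single dilution = V_total / V_sample = 46.4 / 7.18 ≈ 6.462396
Number of dilutions = 3
Total DF = (46.4 / 7.18)^3 (full precision, rounded at the end) = 269.89

269.89


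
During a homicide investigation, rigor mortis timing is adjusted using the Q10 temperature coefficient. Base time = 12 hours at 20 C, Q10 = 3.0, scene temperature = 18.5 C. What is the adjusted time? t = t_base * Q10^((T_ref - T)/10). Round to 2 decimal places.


Rigor mortis time adjustment:
Exponent = (T_ref - T_actual) / 10 = (20 - 18.5) / 10 = 0.15
Q10 factor = 3.0^0.15 = 1.17915
t_adjusted = 12 * 1.17915 = 14.15 hours

14.15


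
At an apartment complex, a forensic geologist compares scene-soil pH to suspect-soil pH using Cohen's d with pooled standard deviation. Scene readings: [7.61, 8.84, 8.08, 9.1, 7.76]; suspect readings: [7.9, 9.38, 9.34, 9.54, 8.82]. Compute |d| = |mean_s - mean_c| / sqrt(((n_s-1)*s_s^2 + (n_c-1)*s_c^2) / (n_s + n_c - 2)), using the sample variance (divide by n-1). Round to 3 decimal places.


Pooled-variance Cohen's d for soil pH comparison:
Scene mean = 41.39 / 5 = 8.278
Suspect mean = 44.98 / 5 = 8.996
Scene sample variance s_s^2 = 0.43632
Suspect sample variance s_c^2 = 0.44848
Pooled variance = ((n_s-1)*s_s^2 + (n_c-1)*s_c^2) / (n_s + n_c - 2) = 0.4424
Pooled SD = sqrt(0.4424) = 0.665132
Mean difference = -0.718
|d| = |-0.718| / 0.665132 = 1.079

1.079


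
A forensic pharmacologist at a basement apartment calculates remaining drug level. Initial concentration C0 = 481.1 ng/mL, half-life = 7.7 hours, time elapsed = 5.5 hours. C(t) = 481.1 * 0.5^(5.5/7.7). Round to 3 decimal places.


Drug concentration decay:
Number of half-lives = t / t_half = 5.5 / 7.7 = 0.714286
Decay factor = 0.5^0.714286 = 0.60950671
C(t) = 481.1 * 0.60950671 = 293.234 ng/mL

293.234


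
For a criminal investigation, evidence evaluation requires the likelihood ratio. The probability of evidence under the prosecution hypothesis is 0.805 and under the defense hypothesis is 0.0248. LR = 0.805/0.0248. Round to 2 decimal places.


Likelihood ratio calculation:
LR = P(E|Hp) / P(E|Hd)
LR = 0.805 / 0.0248
LR = 32.46

32.46


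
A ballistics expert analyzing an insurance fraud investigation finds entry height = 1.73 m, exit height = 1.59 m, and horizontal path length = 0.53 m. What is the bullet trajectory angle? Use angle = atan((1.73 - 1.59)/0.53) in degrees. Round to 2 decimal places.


Bullet trajectory angle:
Height difference = 1.73 - 1.59 = 0.14 m
angle = atan(0.14 / 0.53)
angle = atan(0.264151)
angle = 14.80 degrees

14.80


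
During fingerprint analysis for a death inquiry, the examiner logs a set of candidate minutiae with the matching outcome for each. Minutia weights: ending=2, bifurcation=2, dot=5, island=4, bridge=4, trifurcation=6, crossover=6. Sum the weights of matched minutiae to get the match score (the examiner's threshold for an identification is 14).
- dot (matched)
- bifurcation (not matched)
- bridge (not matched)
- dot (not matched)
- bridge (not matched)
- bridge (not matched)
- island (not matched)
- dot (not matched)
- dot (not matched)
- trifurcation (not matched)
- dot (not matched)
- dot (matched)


Weighted minutiae match score:
  dot: matched, +5 (running total 5)
  bifurcation: not matched, +0
  bridge: not matched, +0
  dot: not matched, +0
  bridge: not matched, +0
  bridge: not matched, +0
  island: not matched, +0
  dot: not matched, +0
  dot: not matched, +0
  trifurcation: not matched, +0
  dot: not matched, +0
  dot: matched, +5 (running total 10)
Total score = 10
Threshold = 14; verdict = inconclusive

10


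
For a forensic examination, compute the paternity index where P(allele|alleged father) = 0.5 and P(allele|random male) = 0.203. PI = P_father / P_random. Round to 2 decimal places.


Paternity Index calculation:
PI = P(allele|father) / P(allele|random)
PI = 0.5 / 0.203
PI = 2.46

2.46


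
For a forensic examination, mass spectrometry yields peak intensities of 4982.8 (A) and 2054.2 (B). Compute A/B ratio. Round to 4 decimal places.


Spectral peak ratio:
Peak A = 4982.8 counts
Peak B = 2054.2 counts
Ratio = 4982.8 / 2054.2 = 2.4257

2.4257


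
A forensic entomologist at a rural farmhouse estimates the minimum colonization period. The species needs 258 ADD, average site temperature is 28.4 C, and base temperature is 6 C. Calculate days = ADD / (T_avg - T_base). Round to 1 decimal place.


Insect development time:
Effective temperature = avg_temp - T_base = 28.4 - 6 = 22.4 C
Days = ADD / effective_temp = 258 / 22.4 = 11.5 days

11.5


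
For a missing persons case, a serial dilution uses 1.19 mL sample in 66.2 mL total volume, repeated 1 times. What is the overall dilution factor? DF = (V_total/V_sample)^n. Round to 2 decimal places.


Dilution factor calculation:
Single dilution = V_total / V_sample = 66.2 / 1.19 ≈ 55.630252
Number of dilutions = 1
Total DF = (66.2 / 1.19)^1 (full precision, rounded at the end) = 55.63

55.63


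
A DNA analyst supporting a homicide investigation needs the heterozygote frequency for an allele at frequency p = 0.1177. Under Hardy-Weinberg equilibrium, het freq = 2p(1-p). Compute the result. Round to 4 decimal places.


Hardy-Weinberg heterozygote frequency:
q = 1 - p = 1 - 0.1177 = 0.8823
2pq = 2 * 0.1177 * 0.8823 = 0.2077

0.2077


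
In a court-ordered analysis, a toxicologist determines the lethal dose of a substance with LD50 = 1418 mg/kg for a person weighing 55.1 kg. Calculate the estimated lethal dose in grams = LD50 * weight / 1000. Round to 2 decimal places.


Lethal dose calculation:
Lethal dose = LD50 * body_weight / 1000
= 1418 * 55.1 / 1000
= 78131.8 / 1000
= 78.13 g

78.13


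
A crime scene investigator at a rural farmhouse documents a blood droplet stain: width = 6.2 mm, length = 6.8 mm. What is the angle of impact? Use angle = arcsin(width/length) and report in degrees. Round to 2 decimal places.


Blood spatter impact angle calculation:
width / length = 6.2 / 6.8 = 0.911765
angle = arcsin(0.911765)
angle = 65.75 degrees

65.75


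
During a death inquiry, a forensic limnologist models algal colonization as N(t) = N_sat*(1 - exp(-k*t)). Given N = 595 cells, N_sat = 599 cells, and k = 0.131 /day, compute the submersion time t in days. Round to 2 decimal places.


PMSI from diatom colonization curve:
N / N_sat = 595 / 599 = 0.993322
1 - N/N_sat = 0.006678
ln(1 - N/N_sat) = -5.008937
t = -ln(1 - N/N_sat) / k = -(-5.008937) / 0.131 = 38.24 days

38.24


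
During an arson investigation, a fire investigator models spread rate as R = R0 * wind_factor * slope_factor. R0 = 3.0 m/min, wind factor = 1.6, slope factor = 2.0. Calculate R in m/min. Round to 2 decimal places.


Fire spread rate calculation:
R = R0 * wind_factor * slope_factor
= 3.0 * 1.6 * 2.0
= 4.8 * 2.0
= 9.60 m/min

9.60


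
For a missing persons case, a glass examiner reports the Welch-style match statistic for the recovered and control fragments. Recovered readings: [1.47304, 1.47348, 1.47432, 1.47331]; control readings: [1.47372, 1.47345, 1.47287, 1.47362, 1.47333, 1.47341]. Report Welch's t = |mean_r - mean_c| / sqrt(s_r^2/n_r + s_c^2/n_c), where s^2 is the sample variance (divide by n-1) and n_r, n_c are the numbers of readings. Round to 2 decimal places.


Welch's t-criterion for glass RI comparison:
Recovered mean = sum / n_r = 5.89415 / 4 = 1.4735375
Control mean = sum / n_c = 8.8404 / 6 = 1.4734
Recovered sample variance s_r^2 = 3.04958e-07
Control sample variance s_c^2 = 8.784e-08
Welch SE (unpooled) = sqrt(s_r^2/n_r + s_c^2/n_c) = sqrt(7.62396e-08 + 1.464e-08) = sqrt(9.08796e-08) = 0.000301462
|mean_r - mean_c| = 0.0001375
t = 0.0001375 / 0.000301462 = 0.46

0.46


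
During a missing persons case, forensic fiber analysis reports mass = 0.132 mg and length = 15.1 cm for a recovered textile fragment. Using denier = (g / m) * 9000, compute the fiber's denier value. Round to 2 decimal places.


Denier calculation:
Mass in grams = 0.132 mg / 1000 = 0.000132 g
Length in meters = 15.1 cm / 100 = 0.151 m
Linear density = mass / length = 0.000132 / 0.151 = 0.00087417 g/m
Denier = (g/m) * 9000 = 0.00087417 * 9000 = 7.87

7.87


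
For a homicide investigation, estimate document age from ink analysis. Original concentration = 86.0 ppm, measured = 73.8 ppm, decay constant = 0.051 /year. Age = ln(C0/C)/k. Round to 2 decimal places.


Document age estimation:
C0/C = 86.0 / 73.8 = 1.165312
ln(C0/C) = 0.152989
t = 0.152989 / 0.051 = 3.00 years

3.00


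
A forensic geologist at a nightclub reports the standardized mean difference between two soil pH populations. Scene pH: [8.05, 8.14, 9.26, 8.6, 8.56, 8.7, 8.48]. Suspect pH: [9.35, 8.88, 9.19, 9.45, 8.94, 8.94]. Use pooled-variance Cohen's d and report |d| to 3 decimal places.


Pooled-variance Cohen's d for soil pH comparison:
Scene mean = 59.79 / 7 = 8.541429
Suspect mean = 54.75 / 6 = 9.125
Scene sample variance s_s^2 = 0.158614
Suspect sample variance s_c^2 = 0.05779
Pooled variance = ((n_s-1)*s_s^2 + (n_c-1)*s_c^2) / (n_s + n_c - 2) = 0.112785
Pooled SD = sqrt(0.112785) = 0.335835
Mean difference = -0.583571
|d| = |-0.583571| / 0.335835 = 1.738

1.738


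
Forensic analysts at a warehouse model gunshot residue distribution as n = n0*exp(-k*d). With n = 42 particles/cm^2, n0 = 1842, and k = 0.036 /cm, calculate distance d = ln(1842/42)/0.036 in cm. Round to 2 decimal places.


GSR distance calculation:
n0/n = 1842 / 42 = 43.857143
ln(n0/n) = 3.780938
d = 3.780938 / 0.036 = 105.03 cm

105.03


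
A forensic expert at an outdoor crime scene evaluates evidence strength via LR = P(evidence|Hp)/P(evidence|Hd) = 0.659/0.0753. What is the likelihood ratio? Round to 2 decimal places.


Likelihood ratio calculation:
LR = P(E|Hp) / P(E|Hd)
LR = 0.659 / 0.0753
LR = 8.75

8.75


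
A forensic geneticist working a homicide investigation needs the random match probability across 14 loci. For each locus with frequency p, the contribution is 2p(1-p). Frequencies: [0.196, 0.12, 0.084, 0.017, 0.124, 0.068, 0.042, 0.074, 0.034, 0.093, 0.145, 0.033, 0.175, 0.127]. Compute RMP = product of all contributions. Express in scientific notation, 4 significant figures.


Computing RMP for 14 loci:
Locus 1: 2 * 0.196 * 0.804 = 0.315168
Locus 2: 2 * 0.12 * 0.88 = 0.2112
Locus 3: 2 * 0.084 * 0.916 = 0.153888
Locus 4: 2 * 0.017 * 0.983 = 0.033422
Locus 5: 2 * 0.124 * 0.876 = 0.217248
Locus 6: 2 * 0.068 * 0.932 = 0.126752
Locus 7: 2 * 0.042 * 0.958 = 0.080472
Locus 8: 2 * 0.074 * 0.926 = 0.137048
Locus 9: 2 * 0.034 * 0.966 = 0.065688
Locus 10: 2 * 0.093 * 0.907 = 0.168702
Locus 11: 2 * 0.145 * 0.855 = 0.24795
Locus 12: 2 * 0.033 * 0.967 = 0.063822
Locus 13: 2 * 0.175 * 0.825 = 0.28875
Locus 14: 2 * 0.127 * 0.873 = 0.221742
RMP = 1.167e-12

1.167e-12


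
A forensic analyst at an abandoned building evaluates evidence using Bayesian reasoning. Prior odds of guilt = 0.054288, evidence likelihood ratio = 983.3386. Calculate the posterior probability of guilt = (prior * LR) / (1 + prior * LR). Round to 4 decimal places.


Bayesian evidence evaluation:
Posterior odds = prior_odds * LR = 0.054288 * 983.3386 = 53.38349
Posterior probability = posterior_odds / (1 + posterior_odds)
= 53.38349 / (1 + 53.38349)
= 53.38349 / 54.38349
= 0.9816

0.9816


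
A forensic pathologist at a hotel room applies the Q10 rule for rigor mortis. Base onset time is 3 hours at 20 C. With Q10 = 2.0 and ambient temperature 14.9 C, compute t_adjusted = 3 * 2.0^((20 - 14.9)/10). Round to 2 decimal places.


Rigor mortis time adjustment:
Exponent = (T_ref - T_actual) / 10 = (20 - 14.9) / 10 = 0.51
Q10 factor = 2.0^0.51 = 1.42405
t_adjusted = 3 * 1.42405 = 4.27 hours

4.27
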